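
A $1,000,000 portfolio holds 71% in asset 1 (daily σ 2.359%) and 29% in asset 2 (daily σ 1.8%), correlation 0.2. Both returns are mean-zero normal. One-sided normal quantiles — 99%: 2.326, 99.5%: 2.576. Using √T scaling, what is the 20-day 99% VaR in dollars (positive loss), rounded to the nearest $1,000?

$193,000

σ_p = √(0.71²·2.359² + 0.29²·1.8² + 2·0.2·0.71·0.29·2.359·1.8) = 1.851%.
σ_{20d} = 1.851% × √20 = 8.278%.
VaR = 2.326 × 8.278% = 19.255%; on $1,000,000 that is $192,550.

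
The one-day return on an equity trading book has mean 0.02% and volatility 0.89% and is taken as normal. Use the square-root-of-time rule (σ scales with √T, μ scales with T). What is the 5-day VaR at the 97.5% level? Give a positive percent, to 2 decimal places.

3.80%

At 97.5%, z = 1.960.
σ_{5d} = 0.89% × √5 = 1.990%; μ_{5d} = 5 × 0.02% = 0.100%.
VaR = −(0.100%) + 1.960 × 1.990% = 3.800%.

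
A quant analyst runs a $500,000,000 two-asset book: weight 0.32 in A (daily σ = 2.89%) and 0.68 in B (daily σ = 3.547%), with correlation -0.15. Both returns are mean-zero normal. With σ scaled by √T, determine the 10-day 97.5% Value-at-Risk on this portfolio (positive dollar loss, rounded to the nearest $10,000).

σ_p = √(0.32²·2.89² + 0.68²·3.547² + 2·-0.15·0.32·0.68·2.89·3.547) = 2.450%.
σ_{10d} = 2.450% × √10 = 7.748%.
z(97.5%) = 1.960.
VaR = 1.960 × 7.748% = 15.186%; on $500,000,000 that is $75,930,000.

$75,930,000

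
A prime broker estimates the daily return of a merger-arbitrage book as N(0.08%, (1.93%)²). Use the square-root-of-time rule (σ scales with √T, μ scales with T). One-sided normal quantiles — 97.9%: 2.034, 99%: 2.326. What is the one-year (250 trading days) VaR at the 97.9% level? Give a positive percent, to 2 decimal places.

42.07%

σ_{250d} = 1.93% × √250 = 30.516%; μ_{250d} = 250 × 0.08% = 20.000%.
VaR = −(20.000%) + 2.034 × 30.516% = 42.070%.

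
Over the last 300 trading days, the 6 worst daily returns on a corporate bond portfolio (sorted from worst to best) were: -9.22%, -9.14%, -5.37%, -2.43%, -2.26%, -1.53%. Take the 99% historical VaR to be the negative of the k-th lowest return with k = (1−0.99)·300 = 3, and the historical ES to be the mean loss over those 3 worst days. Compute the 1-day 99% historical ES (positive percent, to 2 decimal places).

The 3 worst returns sum to -23.73%.
ES = −(-23.73%) / 3 = 7.91%.

7.91%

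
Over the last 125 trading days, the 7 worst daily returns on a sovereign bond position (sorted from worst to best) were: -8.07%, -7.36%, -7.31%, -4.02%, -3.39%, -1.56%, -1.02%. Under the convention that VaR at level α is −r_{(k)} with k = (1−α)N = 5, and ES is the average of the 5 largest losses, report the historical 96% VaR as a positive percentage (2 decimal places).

k = 5; the 5th lowest return is -3.39%, so VaR = 3.39%.

3.39%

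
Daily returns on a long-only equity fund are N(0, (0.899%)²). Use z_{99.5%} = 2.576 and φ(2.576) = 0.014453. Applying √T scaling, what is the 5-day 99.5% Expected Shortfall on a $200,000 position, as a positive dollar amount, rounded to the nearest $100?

σ_{5d} = 0.899% × √5 = 2.010%.
ES multiplier = φ(z)/(1−α) = 0.014453/0.005 = 2.891.
ES = 2.010% × 2.891 = 5.811%; on $200,000: $11,622.

$11,600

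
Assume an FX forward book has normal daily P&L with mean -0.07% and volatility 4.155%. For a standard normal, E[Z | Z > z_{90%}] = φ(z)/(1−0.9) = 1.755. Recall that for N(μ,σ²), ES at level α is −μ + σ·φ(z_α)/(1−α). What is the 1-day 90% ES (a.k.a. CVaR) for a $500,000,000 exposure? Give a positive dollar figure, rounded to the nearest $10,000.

$36,810,000

ES = −(-0.07%) + 4.155% × 1.755 = 7.362%.
On $500,000,000: 0.07362 × $500,000,000 = $36,810,000.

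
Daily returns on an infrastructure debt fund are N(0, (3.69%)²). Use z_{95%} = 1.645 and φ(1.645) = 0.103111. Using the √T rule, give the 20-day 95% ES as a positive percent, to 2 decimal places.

34.03%

σ_{20d} = 3.69% × √20 = 16.502%.
ES multiplier = φ(z)/(1−α) = 0.103111/0.05 = 2.062.
ES = 16.502% × 2.062 = 34.027%.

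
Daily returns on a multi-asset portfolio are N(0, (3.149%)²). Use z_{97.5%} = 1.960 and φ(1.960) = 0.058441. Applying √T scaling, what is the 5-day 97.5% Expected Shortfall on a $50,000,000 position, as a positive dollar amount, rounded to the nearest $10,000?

σ_{5d} = 3.149% × √5 = 7.041%.
ES multiplier = φ(z)/(1−α) = 0.058441/0.025 = 2.338.
ES = 7.041% × 2.338 = 16.462%; on $50,000,000: $8,231,000.

$8,230,000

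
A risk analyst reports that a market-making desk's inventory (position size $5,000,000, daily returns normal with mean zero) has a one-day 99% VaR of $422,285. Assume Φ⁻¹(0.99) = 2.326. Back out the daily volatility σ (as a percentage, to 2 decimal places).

3.63%

VaR as a fraction: $422,285 / $5,000,000 = 8.446%.
σ = VaR / z = 8.446% / 2.326 = 3.631%.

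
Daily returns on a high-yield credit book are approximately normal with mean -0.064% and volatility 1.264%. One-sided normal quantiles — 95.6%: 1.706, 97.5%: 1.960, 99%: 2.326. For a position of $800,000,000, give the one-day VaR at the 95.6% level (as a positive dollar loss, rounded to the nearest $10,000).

VaR = −μ + z·σ = −(-0.064%) + 1.706 × 1.264% = 2.220%.
On $800,000,000: 0.02220 × $800,000,000 = $17,760,000.

$17,760,000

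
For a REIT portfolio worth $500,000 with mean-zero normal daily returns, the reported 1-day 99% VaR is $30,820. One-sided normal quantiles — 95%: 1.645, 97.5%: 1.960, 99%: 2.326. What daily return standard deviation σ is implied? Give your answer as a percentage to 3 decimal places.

VaR as a fraction: $30,820 / $500,000 = 6.164%.
σ = VaR / z = 6.164% / 2.326 = 2.650%.

2.650%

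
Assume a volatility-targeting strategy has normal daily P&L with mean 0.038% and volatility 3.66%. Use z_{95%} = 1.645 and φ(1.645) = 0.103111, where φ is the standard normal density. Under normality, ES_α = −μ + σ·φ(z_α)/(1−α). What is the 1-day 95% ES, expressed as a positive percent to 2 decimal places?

7.51%

Tail multiplier: φ(z)/(1−α) = 0.103111 / 0.05 = 2.062.
ES = −(0.038%) + 3.66% × 2.062 = 7.509%.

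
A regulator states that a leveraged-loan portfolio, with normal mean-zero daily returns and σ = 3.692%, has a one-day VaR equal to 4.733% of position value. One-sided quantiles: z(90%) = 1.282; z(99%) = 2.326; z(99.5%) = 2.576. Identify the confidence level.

90%

Implied z = VaR/σ = 4.733 / 3.692 = 1.282.
This matches z(90%) = 1.282.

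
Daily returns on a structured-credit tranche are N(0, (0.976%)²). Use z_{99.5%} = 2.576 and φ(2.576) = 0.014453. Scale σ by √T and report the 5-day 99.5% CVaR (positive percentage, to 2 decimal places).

σ_{5d} = 0.976% × √5 = 2.182%.
ES multiplier = φ(z)/(1−α) = 0.014453/0.005 = 2.891.
ES = 2.182% × 2.891 = 6.308%.

6.31%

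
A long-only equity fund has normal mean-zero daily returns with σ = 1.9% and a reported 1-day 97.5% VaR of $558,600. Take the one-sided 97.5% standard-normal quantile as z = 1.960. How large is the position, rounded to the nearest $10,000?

$15,000,000

VaR as a fraction of value: z·σ = 1.960 × 1.9% = 3.724%.
Position = $558,600 / 0.03724 = $15,000,000.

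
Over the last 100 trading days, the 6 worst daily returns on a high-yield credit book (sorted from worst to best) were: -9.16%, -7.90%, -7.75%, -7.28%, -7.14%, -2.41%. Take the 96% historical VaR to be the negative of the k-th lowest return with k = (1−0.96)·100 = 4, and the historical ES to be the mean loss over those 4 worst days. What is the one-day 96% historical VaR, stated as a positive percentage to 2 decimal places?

k = 4; the 4th lowest return is -7.28%, so VaR = 7.28%.

7.28%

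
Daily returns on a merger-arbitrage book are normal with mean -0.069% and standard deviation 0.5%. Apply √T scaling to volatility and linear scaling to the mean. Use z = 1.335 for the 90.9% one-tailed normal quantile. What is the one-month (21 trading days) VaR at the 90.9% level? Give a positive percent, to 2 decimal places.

4.51%

σ_{21d} = 0.5% × √21 = 2.291%; μ_{21d} = 21 × -0.069% = -1.449%.
VaR = −(-1.449%) + 1.335 × 2.291% = 4.507%.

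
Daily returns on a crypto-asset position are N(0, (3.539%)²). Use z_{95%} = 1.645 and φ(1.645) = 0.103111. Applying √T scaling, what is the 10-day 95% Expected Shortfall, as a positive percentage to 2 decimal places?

σ_{10d} = 3.539% × √10 = 11.191%.
ES multiplier = φ(z)/(1−α) = 0.103111/0.05 = 2.062.
ES = 11.191% × 2.062 = 23.076%.

23.08%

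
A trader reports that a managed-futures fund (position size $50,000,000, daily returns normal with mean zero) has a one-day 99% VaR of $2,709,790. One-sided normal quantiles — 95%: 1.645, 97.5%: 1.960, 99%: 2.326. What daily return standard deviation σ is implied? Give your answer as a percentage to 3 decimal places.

2.330%

VaR as a fraction: $2,709,790 / $50,000,000 = 5.420%.
σ = VaR / z = 5.420% / 2.326 = 2.330%.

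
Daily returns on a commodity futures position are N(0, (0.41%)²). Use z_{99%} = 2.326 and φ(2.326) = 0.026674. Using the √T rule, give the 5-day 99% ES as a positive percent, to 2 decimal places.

σ_{5d} = 0.41% × √5 = 0.917%.
ES multiplier = φ(z)/(1−α) = 0.026674/0.01 = 2.667.
ES = 0.917% × 2.667 = 2.446%.

2.45%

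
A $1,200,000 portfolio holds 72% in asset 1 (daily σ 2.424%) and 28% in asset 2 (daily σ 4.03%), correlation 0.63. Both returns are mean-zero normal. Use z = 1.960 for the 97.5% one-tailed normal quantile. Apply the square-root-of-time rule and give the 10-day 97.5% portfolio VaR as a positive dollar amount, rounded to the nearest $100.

σ_p = √(0.72²·2.424² + 0.28²·4.03² + 2·0.63·0.72·0.28·2.424·4.03) = 2.608%.
σ_{10d} = 2.608% × √10 = 8.247%.
VaR = 1.960 × 8.247% = 16.164%; on $1,200,000 that is $193,968.

$194,000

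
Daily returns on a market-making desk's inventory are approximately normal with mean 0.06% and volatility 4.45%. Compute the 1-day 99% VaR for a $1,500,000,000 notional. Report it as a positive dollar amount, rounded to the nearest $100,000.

At 99% one-sided, z = 2.326.
VaR = −μ + z·σ = −(0.06%) + 2.326 × 4.45% = 10.291%.
On $1,500,000,000: 0.10291 × $1,500,000,000 = $154,365,000.

$154,400,000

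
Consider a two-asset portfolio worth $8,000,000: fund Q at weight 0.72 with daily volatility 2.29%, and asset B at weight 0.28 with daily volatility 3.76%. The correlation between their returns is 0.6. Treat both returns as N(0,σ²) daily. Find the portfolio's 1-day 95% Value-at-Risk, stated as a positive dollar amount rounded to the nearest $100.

σ_p² = 0.72²·2.29² + 0.28²·3.76² + 2·0.6·0.72·0.28·2.29·3.76 = 5.9100 (%²).
σ_p = √5.9100 = 2.431%.
At 95%, z = 1.645.
VaR = 1.645 × 2.431% = 3.999%; on $8,000,000 that is $319,920.

$319,900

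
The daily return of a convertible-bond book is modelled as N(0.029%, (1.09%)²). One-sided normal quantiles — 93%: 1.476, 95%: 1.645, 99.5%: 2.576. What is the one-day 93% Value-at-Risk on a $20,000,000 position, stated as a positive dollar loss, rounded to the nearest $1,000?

VaR = −μ + z·σ = −(0.029%) + 1.476 × 1.09% = 1.580%.
On $20,000,000: 0.01580 × $20,000,000 = $316,000.

$316,000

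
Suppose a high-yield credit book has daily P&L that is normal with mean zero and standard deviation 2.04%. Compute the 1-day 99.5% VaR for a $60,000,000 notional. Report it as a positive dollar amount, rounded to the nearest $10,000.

$3,150,000

At 99.5% one-sided, z = 2.576.
VaR = z·σ = 2.576 × 2.04% = 5.255%.
On $60,000,000: 0.05255 × $60,000,000 = $3,153,000.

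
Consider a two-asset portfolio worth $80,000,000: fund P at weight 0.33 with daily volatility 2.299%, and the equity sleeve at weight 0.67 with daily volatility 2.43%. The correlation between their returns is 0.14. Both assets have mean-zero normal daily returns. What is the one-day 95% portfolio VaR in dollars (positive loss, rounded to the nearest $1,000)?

$2,487,000

σ_p² = 0.33²·2.299² + 0.67²·2.43² + 2·0.14·0.33·0.67·2.299·2.43 = 3.5721 (%²).
σ_p = √3.5721 = 1.890%.
At 95%, z = 1.645.
VaR = 1.645 × 1.890% = 3.109%; on $80,000,000 that is $2,487,200.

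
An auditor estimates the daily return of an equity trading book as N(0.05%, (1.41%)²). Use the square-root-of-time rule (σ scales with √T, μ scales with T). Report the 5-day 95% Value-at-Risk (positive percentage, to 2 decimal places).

4.94%

At 95%, z = 1.645.
σ_{5d} = 1.41% × √5 = 3.153%; μ_{5d} = 5 × 0.05% = 0.250%.
VaR = −(0.250%) + 1.645 × 3.153% = 4.937%.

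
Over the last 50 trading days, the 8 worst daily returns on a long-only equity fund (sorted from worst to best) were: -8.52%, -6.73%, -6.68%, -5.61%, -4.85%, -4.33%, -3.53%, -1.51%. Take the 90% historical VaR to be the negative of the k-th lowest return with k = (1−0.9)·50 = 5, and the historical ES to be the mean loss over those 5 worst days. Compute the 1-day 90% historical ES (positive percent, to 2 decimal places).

6.48%

The 5 worst returns sum to -32.39%.
ES = −(-32.39%) / 5 = 6.478% ≈ 6.48%.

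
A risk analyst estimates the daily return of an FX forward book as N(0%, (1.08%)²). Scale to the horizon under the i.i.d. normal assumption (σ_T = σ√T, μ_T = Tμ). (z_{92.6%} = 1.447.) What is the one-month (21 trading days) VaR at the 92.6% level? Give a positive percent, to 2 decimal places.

7.16%

σ_{21d} = 1.08% × √21 = 4.949%.
VaR = 1.447 × 4.949% = 7.161%.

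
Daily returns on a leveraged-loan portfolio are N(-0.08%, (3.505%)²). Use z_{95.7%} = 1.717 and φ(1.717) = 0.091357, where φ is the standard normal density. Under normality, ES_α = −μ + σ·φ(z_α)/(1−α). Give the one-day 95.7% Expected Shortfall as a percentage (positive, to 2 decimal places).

7.53%

Tail multiplier: φ(z)/(1−α) = 0.091357 / 0.043 = 2.125.
ES = −(-0.08%) + 3.505% × 2.125 = 7.528%.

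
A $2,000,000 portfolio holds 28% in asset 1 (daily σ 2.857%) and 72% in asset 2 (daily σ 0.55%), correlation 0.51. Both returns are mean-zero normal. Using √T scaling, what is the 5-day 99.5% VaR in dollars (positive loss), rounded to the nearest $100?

σ_p = √(0.28²·2.857² + 0.72²·0.55² + 2·0.51·0.28·0.72·2.857·0.55) = 1.058%.
σ_{5d} = 1.058% × √5 = 2.366%.
z(99.5%) = 2.576.
VaR = 2.576 × 2.366% = 6.095%; on $2,000,000 that is $121,900.

$121,900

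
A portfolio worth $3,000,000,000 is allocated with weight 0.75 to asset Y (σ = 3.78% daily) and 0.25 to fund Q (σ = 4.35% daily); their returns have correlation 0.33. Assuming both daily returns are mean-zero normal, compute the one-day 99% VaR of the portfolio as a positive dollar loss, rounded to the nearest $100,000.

$234,100,000

σ_p² = 0.75²·3.78² + 0.25²·4.35² + 2·0.33·0.75·0.25·3.78·4.35 = 11.2547 (%²).
σ_p = √11.2547 = 3.355%.
At 99%, z = 2.326.
VaR = 2.326 × 3.355% = 7.804%; on $3,000,000,000 that is $234,120,000.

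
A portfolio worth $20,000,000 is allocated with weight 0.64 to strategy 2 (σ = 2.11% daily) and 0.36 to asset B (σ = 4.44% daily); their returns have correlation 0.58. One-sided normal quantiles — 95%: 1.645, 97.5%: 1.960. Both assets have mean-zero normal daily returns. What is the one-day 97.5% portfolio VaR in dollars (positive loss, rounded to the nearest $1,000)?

σ_p² = 0.64²·2.11² + 0.36²·4.44² + 2·0.58·0.64·0.36·2.11·4.44 = 6.8823 (%²).
σ_p = √6.8823 = 2.623%.
VaR = 1.960 × 2.623% = 5.141%; on $20,000,000 that is $1,028,200.

$1,028,000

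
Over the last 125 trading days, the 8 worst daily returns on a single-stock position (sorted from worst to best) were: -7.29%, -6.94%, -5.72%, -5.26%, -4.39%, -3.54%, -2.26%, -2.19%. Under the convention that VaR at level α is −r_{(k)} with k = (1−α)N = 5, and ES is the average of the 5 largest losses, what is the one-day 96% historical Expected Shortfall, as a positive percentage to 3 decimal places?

The 5 worst returns sum to -29.60%.
ES = −(-29.60%) / 5 = 5.92% ≈ 5.920%.

5.920%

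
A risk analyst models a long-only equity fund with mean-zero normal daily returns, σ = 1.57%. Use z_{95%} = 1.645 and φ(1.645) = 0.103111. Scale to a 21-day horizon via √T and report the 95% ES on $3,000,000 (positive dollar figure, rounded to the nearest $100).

σ_{21d} = 1.57% × √21 = 7.195%.
ES multiplier = φ(z)/(1−α) = 0.103111/0.05 = 2.062.
ES = 7.195% × 2.062 = 14.836%; on $3,000,000: $445,080.

$445,100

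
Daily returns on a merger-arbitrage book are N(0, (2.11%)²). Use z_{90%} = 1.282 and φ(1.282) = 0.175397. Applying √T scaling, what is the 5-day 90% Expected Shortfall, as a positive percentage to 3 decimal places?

8.275%

σ_{5d} = 2.11% × √5 = 4.718%.
ES multiplier = φ(z)/(1−α) = 0.175397/0.1 = 1.754.
ES = 4.718% × 1.754 = 8.275%.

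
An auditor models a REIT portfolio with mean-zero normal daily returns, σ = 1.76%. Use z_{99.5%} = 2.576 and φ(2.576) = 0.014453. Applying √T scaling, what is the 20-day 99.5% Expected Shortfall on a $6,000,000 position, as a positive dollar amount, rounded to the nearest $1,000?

$1,365,000

σ_{20d} = 1.76% × √20 = 7.871%.
ES multiplier = φ(z)/(1−α) = 0.014453/0.005 = 2.891.
ES = 7.871% × 2.891 = 22.755%; on $6,000,000: $1,365,300.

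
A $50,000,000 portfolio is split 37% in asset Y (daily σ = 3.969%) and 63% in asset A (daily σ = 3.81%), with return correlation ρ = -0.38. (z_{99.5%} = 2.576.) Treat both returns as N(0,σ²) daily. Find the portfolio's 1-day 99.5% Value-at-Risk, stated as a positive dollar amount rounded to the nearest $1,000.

σ_p² = 0.37²·3.969² + 0.63²·3.81² + 2·-0.38·0.37·0.63·3.969·3.81 = 5.2391 (%²).
σ_p = √5.2391 = 2.289%.
VaR = 2.576 × 2.289% = 5.896%; on $50,000,000 that is $2,948,000.

$2,948,000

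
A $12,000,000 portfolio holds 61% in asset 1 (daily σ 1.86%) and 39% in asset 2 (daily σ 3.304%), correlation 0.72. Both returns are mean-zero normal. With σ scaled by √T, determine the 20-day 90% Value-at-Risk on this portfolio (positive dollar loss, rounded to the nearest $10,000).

$1,550,000

σ_p = √(0.61²·1.86² + 0.39²·3.304² + 2·0.72·0.61·0.39·1.86·3.304) = 2.248%.
σ_{20d} = 2.248% × √20 = 10.053%.
z(90%) = 1.282.
VaR = 1.282 × 10.053% = 12.888%; on $12,000,000 that is $1,546,560.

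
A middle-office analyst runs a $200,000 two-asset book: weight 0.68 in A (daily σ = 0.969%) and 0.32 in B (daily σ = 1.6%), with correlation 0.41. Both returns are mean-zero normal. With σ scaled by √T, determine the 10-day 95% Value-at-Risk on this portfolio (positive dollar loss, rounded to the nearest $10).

$10,260

σ_p = √(0.68²·0.969² + 0.32²·1.6² + 2·0.41·0.68·0.32·0.969·1.6) = 0.986%.
σ_{10d} = 0.986% × √10 = 3.118%.
z(95%) = 1.645.
VaR = 1.645 × 3.118% = 5.129%; on $200,000 that is $10,258.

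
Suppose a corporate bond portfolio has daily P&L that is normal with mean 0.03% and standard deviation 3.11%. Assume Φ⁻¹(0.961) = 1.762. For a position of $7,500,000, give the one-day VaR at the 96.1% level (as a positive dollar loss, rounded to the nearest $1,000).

$409,000

VaR = −μ + z·σ = −(0.03%) + 1.762 × 3.11% = 5.450%.
On $7,500,000: 0.05450 × $7,500,000 = $408,750.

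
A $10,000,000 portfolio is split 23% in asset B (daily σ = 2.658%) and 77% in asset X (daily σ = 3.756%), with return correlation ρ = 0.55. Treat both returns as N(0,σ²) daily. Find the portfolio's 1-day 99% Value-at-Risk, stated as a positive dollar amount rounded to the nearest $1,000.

σ_p² = 0.23²·2.658² + 0.77²·3.756² + 2·0.55·0.23·0.77·2.658·3.756 = 10.6830 (%²).
σ_p = √10.6830 = 3.268%.
At 99%, z = 2.326.
VaR = 2.326 × 3.268% = 7.601%; on $10,000,000 that is $760,100.

$760,000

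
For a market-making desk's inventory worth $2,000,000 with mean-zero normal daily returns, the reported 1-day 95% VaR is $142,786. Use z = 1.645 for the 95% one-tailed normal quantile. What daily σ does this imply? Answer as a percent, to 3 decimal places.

VaR as a fraction: $142,786 / $2,000,000 = 7.139%.
σ = VaR / z = 7.139% / 1.645 = 4.340%.

4.340%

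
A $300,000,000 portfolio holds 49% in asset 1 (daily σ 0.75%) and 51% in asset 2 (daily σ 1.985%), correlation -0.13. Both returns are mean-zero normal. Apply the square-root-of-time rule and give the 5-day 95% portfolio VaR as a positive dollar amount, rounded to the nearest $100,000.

σ_p = √(0.49²·0.75² + 0.51²·1.985² + 2·-0.13·0.49·0.51·0.75·1.985) = 1.031%.
σ_{5d} = 1.031% × √5 = 2.305%.
z(95%) = 1.645.
VaR = 1.645 × 2.305% = 3.792%; on $300,000,000 that is $11,376,000.

$11,400,000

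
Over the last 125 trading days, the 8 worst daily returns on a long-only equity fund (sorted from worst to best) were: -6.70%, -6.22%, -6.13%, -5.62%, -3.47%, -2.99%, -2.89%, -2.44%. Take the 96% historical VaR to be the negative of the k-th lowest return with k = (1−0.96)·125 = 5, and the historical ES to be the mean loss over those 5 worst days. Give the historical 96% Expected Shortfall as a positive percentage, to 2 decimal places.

5.63%

The 5 worst returns sum to -28.14%.
ES = −(-28.14%) / 5 = 5.628% ≈ 5.63%.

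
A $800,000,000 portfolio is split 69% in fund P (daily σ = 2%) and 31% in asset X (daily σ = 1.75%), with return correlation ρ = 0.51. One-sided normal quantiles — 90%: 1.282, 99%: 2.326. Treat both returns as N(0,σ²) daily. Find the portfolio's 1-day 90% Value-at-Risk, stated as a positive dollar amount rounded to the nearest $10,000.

σ_p² = 0.69²·2² + 0.31²·1.75² + 2·0.51·0.69·0.31·2·1.75 = 2.9623 (%²).
σ_p = √2.9623 = 1.721%.
VaR = 1.282 × 1.721% = 2.206%; on $800,000,000 that is $17,648,000.

$17,650,000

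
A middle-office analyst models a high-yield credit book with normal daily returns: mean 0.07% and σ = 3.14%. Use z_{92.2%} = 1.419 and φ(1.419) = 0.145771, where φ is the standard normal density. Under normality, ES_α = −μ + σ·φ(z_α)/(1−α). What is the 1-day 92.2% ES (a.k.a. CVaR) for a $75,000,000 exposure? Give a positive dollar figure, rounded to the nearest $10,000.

Tail multiplier: φ(z)/(1−α) = 0.145771 / 0.078 = 1.869.
ES = −(0.07%) + 3.14% × 1.869 = 5.799%.
On $75,000,000: 0.05799 × $75,000,000 = $4,349,250.

$4,350,000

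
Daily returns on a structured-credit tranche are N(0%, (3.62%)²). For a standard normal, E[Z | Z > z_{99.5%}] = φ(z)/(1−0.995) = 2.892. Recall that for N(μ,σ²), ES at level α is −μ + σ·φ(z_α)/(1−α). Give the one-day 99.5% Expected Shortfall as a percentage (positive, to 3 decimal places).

10.469%

ES = 3.62% × 2.892 = 10.469%.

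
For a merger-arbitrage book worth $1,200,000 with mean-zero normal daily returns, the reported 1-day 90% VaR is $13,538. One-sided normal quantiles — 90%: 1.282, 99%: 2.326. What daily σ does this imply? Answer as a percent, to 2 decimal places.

0.88%

VaR as a fraction: $13,538 / $1,200,000 = 1.128%.
σ = VaR / z = 1.128% / 1.282 = 0.880%.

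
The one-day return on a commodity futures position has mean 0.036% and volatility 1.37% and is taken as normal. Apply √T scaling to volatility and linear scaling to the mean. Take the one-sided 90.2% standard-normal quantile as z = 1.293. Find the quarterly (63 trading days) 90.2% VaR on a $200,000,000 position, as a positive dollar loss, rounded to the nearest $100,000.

$23,600,000

σ_{63d} = 1.37% × √63 = 10.874%; μ_{63d} = 63 × 0.036% = 2.268%.
VaR = −(2.268%) + 1.293 × 10.874% = 11.792%.
On $200,000,000: 0.11792 × $200,000,000 = $23,584,000.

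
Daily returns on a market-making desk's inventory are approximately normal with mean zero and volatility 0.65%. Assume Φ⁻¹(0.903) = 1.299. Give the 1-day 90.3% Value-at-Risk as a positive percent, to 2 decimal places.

VaR = z·σ = 1.299 × 0.65% = 0.844%.

0.84%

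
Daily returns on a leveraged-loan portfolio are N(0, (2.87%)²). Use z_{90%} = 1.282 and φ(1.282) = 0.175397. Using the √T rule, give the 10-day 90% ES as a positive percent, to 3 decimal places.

15.919%

σ_{10d} = 2.87% × √10 = 9.076%.
ES multiplier = φ(z)/(1−α) = 0.175397/0.1 = 1.754.
ES = 9.076% × 1.754 = 15.919%.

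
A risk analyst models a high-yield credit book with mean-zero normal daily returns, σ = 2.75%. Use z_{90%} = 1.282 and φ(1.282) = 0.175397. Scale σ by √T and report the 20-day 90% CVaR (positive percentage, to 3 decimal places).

21.571%

σ_{20d} = 2.75% × √20 = 12.298%.
ES multiplier = φ(z)/(1−α) = 0.175397/0.1 = 1.754.
ES = 12.298% × 1.754 = 21.571%.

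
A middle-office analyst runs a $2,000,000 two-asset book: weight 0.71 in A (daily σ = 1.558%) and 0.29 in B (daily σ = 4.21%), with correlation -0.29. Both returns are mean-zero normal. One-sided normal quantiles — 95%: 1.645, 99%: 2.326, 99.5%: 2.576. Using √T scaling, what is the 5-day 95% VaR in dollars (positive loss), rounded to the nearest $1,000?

σ_p = √(0.71²·1.558² + 0.29²·4.21² + 2·-0.29·0.71·0.29·1.558·4.21) = 1.390%.
σ_{5d} = 1.390% × √5 = 3.108%.
VaR = 1.645 × 3.108% = 5.113%; on $2,000,000 that is $102,260.

$102,000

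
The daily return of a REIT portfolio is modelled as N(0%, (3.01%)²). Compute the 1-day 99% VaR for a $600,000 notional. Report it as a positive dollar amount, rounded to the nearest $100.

$42,000

At 99% one-sided, z = 2.326.
VaR = z·σ = 2.326 × 3.01% = 7.001%.
On $600,000: 0.07001 × $600,000 = $42,006.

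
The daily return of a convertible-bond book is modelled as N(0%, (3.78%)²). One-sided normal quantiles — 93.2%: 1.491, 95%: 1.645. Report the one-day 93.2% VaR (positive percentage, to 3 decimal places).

5.636%

VaR = z·σ = 1.491 × 3.78% = 5.636%.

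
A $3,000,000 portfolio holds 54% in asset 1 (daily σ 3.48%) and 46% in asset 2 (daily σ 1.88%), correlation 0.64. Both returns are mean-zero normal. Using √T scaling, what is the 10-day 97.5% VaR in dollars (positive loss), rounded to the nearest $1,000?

σ_p = √(0.54²·3.48² + 0.46²·1.88² + 2·0.64·0.54·0.46·3.48·1.88) = 2.522%.
σ_{10d} = 2.522% × √10 = 7.975%.
z(97.5%) = 1.960.
VaR = 1.960 × 7.975% = 15.631%; on $3,000,000 that is $468,930.

$469,000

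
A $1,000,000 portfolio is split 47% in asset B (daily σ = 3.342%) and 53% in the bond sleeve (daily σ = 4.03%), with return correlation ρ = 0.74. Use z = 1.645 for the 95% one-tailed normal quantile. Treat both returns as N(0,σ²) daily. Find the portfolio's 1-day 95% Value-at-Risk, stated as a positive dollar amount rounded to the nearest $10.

$56,970

σ_p² = 0.47²·3.342² + 0.53²·4.03² + 2·0.74·0.47·0.53·3.342·4.03 = 11.9946 (%²).
σ_p = √11.9946 = 3.463%.
VaR = 1.645 × 3.463% = 5.697%; on $1,000,000 that is $56,970.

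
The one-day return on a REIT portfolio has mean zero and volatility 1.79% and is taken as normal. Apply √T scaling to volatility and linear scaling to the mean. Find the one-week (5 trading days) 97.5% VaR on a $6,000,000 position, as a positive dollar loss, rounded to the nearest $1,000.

At 97.5%, z = 1.960.
σ_{5d} = 1.79% × √5 = 4.003%.
VaR = 1.960 × 4.003% = 7.846%.
On $6,000,000: 0.07846 × $6,000,000 = $470,760.

$471,000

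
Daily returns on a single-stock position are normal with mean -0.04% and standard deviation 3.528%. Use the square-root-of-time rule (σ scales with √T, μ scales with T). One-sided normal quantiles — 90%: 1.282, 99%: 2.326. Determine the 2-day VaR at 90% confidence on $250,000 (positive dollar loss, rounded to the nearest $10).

σ_{2d} = 3.528% × √2 = 4.989%; μ_{2d} = 2 × -0.04% = -0.080%.
VaR = −(-0.080%) + 1.282 × 4.989% = 6.476%.
On $250,000: 0.06476 × $250,000 = $16,190.

$16,190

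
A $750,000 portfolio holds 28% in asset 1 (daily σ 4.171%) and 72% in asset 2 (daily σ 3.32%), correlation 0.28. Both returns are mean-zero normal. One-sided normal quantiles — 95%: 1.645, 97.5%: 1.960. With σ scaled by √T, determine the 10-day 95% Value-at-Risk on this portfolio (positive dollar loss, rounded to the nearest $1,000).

σ_p = √(0.28²·4.171² + 0.72²·3.32² + 2·0.28·0.28·0.72·4.171·3.32) = 2.940%.
σ_{10d} = 2.940% × √10 = 9.297%.
VaR = 1.645 × 9.297% = 15.294%; on $750,000 that is $114,705.

$115,000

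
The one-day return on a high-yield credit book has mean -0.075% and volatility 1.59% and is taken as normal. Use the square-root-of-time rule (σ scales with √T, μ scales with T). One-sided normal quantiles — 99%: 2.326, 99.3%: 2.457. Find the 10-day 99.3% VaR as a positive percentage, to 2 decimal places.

σ_{10d} = 1.59% × √10 = 5.028%; μ_{10d} = 10 × -0.075% = -0.750%.
VaR = −(-0.750%) + 2.457 × 5.028% = 13.104%.

13.10%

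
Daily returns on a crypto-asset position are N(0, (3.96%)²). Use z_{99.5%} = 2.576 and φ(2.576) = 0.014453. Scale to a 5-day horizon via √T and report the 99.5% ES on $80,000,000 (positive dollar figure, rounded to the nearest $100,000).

σ_{5d} = 3.96% × √5 = 8.855%.
ES multiplier = φ(z)/(1−α) = 0.014453/0.005 = 2.891.
ES = 8.855% × 2.891 = 25.600%; on $80,000,000: $20,480,000.

$20,500,000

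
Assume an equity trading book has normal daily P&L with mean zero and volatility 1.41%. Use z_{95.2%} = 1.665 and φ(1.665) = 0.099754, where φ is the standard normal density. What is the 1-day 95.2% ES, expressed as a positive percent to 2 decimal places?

2.93%

Tail multiplier: φ(z)/(1−α) = 0.099754 / 0.048 = 2.078.
ES = 1.41% × 2.078 = 2.930%.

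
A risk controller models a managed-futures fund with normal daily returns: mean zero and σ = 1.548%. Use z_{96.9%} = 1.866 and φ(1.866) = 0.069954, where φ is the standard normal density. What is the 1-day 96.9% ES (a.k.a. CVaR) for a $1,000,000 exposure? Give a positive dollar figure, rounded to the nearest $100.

Tail multiplier: φ(z)/(1−α) = 0.069954 / 0.031 = 2.257.
ES = 1.548% × 2.257 = 3.494%.
On $1,000,000: 0.03494 × $1,000,000 = $34,940.

$34,900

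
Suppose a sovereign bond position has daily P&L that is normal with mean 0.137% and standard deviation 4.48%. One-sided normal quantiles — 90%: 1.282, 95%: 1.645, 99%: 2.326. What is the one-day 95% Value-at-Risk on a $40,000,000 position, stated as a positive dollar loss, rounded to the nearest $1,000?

VaR = −μ + z·σ = −(0.137%) + 1.645 × 4.48% = 7.233%.
On $40,000,000: 0.07233 × $40,000,000 = $2,893,200.

$2,893,000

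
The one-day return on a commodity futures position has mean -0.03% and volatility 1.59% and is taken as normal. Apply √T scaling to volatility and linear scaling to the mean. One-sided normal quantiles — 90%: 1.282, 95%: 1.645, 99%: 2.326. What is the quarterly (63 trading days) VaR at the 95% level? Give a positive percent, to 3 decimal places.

22.650%

σ_{63d} = 1.59% × √63 = 12.620%; μ_{63d} = 63 × -0.03% = -1.890%.
VaR = −(-1.890%) + 1.645 × 12.620% = 22.650%.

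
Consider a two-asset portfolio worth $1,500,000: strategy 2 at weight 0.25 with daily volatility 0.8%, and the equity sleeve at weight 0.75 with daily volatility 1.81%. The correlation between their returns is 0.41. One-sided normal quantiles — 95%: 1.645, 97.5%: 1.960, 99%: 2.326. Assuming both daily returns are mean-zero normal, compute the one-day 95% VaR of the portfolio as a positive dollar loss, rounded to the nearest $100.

$35,800

σ_p² = 0.25²·0.8² + 0.75²·1.81² + 2·0.41·0.25·0.75·0.8·1.81 = 2.1054 (%²).
σ_p = √2.1054 = 1.451%.
VaR = 1.645 × 1.451% = 2.387%; on $1,500,000 that is $35,805.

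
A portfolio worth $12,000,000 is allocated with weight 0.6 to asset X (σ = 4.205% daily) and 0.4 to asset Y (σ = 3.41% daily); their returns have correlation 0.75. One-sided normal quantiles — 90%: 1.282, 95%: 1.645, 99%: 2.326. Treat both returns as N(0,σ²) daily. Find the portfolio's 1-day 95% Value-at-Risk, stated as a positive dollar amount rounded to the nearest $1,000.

$722,000

σ_p² = 0.6²·4.205² + 0.4²·3.41² + 2·0.75·0.6·0.4·4.205·3.41 = 13.3881 (%²).
σ_p = √13.3881 = 3.659%.
VaR = 1.645 × 3.659% = 6.019%; on $12,000,000 that is $722,280.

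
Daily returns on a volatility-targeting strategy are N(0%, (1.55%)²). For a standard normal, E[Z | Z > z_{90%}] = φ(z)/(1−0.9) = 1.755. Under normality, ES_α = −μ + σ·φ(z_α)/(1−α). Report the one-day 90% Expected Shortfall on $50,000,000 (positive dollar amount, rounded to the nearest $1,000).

ES = 1.55% × 1.755 = 2.720%.
On $50,000,000: 0.02720 × $50,000,000 = $1,360,000.

$1,360,000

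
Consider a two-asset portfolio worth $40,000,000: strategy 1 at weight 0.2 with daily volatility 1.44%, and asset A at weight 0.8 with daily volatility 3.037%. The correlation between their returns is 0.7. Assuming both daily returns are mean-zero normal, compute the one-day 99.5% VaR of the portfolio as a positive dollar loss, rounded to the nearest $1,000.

σ_p² = 0.2²·1.44² + 0.8²·3.037² + 2·0.7·0.2·0.8·1.44·3.037 = 6.9655 (%²).
σ_p = √6.9655 = 2.639%.
At 99.5%, z = 2.576.
VaR = 2.576 × 2.639% = 6.798%; on $40,000,000 that is $2,719,200.

$2,719,000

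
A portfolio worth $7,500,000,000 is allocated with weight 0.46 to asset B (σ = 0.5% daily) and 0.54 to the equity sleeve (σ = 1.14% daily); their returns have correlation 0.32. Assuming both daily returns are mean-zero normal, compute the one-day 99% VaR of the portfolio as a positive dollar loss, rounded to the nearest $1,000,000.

$126,000,000

σ_p² = 0.46²·0.5² + 0.54²·1.14² + 2·0.32·0.46·0.54·0.5·1.14 = 0.5225 (%²).
σ_p = √0.5225 = 0.723%.
At 99%, z = 2.326.
VaR = 2.326 × 0.723% = 1.682%; on $7,500,000,000 that is $126,150,000.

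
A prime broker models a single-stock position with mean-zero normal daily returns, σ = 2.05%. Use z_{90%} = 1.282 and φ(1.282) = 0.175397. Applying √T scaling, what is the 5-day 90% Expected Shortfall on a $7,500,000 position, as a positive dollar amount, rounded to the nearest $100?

$603,000

σ_{5d} = 2.05% × √5 = 4.584%.
ES multiplier = φ(z)/(1−α) = 0.175397/0.1 = 1.754.
ES = 4.584% × 1.754 = 8.040%; on $7,500,000: $603,000.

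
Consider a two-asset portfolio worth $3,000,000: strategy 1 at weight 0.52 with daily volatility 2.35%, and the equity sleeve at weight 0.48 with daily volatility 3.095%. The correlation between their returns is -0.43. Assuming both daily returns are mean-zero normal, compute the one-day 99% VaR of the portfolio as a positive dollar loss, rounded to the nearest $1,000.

σ_p² = 0.52²·2.35² + 0.48²·3.095² + 2·-0.43·0.52·0.48·2.35·3.095 = 2.1390 (%²).
σ_p = √2.1390 = 1.463%.
At 99%, z = 2.326.
VaR = 2.326 × 1.463% = 3.403%; on $3,000,000 that is $102,090.

$102,000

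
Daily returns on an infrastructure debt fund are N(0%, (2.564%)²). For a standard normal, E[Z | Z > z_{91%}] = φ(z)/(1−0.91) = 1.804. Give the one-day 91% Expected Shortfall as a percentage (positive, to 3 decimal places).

4.625%

ES = 2.564% × 1.804 = 4.625%.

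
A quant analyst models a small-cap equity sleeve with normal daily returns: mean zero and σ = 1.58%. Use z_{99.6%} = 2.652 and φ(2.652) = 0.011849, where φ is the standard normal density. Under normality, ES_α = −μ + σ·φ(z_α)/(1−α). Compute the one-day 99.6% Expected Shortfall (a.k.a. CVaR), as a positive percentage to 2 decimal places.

Tail multiplier: φ(z)/(1−α) = 0.011849 / 0.004 = 2.962.
ES = 1.58% × 2.962 = 4.680%.

4.68%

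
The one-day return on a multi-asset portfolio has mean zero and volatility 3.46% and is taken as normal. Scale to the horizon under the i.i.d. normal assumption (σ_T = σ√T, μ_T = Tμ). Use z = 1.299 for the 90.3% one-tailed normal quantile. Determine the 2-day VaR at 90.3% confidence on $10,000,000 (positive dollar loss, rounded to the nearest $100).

σ_{2d} = 3.46% × √2 = 4.893%.
VaR = 1.299 × 4.893% = 6.356%.
On $10,000,000: 0.06356 × $10,000,000 = $635,600.

$635,600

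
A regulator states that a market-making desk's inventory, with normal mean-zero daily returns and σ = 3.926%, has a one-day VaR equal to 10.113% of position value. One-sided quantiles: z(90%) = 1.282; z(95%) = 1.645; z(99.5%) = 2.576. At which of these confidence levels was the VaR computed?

Implied z = VaR/σ = 10.113 / 3.926 = 2.576.
This matches z(99.5%) = 2.576.

99.5%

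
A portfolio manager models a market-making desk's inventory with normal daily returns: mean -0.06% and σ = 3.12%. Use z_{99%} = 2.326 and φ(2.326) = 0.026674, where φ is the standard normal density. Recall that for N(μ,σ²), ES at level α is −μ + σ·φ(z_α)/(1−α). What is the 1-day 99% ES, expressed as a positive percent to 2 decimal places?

Tail multiplier: φ(z)/(1−α) = 0.026674 / 0.01 = 2.667.
ES = −(-0.06%) + 3.12% × 2.667 = 8.381%.

8.38%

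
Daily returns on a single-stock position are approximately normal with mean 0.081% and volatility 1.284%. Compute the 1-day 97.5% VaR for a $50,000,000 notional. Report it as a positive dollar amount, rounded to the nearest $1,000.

At 97.5% one-sided, z = 1.960.
VaR = −μ + z·σ = −(0.081%) + 1.960 × 1.284% = 2.436%.
On $50,000,000: 0.02436 × $50,000,000 = $1,218,000.

$1,218,000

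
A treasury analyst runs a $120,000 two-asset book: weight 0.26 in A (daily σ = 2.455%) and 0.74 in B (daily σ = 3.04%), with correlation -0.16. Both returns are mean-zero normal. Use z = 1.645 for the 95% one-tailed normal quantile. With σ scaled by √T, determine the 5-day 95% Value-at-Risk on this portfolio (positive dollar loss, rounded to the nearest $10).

σ_p = √(0.26²·2.455² + 0.74²·3.04² + 2·-0.16·0.26·0.74·2.455·3.04) = 2.238%.
σ_{5d} = 2.238% × √5 = 5.004%.
VaR = 1.645 × 5.004% = 8.232%; on $120,000 that is $9,878.

$9,880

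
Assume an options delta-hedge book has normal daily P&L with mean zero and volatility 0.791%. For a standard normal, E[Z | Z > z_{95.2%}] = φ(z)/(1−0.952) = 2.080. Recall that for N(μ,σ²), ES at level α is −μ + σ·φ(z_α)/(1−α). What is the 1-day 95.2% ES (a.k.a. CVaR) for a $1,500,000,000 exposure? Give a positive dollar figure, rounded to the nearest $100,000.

$24,700,000

ES = 0.791% × 2.080 = 1.645%.
On $1,500,000,000: 0.01645 × $1,500,000,000 = $24,675,000.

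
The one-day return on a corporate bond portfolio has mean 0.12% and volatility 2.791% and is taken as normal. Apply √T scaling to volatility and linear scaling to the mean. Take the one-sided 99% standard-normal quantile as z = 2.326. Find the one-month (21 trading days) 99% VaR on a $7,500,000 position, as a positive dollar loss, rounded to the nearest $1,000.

σ_{21d} = 2.791% × √21 = 12.790%; μ_{21d} = 21 × 0.12% = 2.520%.
VaR = −(2.520%) + 2.326 × 12.790% = 27.230%.
On $7,500,000: 0.27230 × $7,500,000 = $2,042,250.

$2,042,000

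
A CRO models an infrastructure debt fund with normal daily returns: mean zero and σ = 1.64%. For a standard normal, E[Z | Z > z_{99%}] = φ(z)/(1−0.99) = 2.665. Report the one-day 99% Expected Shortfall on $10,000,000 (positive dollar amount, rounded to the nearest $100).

ES = 1.64% × 2.665 = 4.371%.
On $10,000,000: 0.04371 × $10,000,000 = $437,100.

$437,100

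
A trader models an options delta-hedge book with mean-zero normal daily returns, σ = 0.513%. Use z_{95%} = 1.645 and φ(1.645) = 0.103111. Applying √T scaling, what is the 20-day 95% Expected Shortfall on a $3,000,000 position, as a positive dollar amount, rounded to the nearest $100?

σ_{20d} = 0.513% × √20 = 2.294%.
ES multiplier = φ(z)/(1−α) = 0.103111/0.05 = 2.062.
ES = 2.294% × 2.062 = 4.730%; on $3,000,000: $141,900.

$141,900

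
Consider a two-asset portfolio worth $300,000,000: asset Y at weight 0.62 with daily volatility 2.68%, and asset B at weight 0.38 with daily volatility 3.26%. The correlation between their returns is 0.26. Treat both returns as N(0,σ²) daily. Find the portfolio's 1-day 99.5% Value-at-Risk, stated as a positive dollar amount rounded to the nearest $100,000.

$17,900,000

σ_p² = 0.62²·2.68² + 0.38²·3.26² + 2·0.26·0.62·0.38·2.68·3.26 = 5.3659 (%²).
σ_p = √5.3659 = 2.316%.
At 99.5%, z = 2.576.
VaR = 2.576 × 2.316% = 5.966%; on $300,000,000 that is $17,898,000.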